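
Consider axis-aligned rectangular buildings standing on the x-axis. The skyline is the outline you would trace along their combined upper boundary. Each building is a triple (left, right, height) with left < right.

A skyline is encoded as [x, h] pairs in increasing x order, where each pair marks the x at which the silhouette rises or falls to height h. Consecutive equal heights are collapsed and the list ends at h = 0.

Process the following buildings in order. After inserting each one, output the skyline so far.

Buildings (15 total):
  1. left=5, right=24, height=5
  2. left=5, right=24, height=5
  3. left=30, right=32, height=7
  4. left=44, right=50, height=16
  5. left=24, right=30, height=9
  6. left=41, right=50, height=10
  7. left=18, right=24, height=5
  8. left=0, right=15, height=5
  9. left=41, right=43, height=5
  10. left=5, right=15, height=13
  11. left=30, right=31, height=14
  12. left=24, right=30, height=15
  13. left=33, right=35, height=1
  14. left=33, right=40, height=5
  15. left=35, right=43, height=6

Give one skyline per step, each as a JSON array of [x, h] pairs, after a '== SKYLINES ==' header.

== SKYLINES ==
[[5,5],[24,0]]
[[5,5],[24,0]]
[[5,5],[24,0],[30,7],[32,0]]
[[5,5],[24,0],[30,7],[32,0],[44,16],[50,0]]
[[5,5],[24,9],[30,7],[32,0],[44,16],[50,0]]
[[5,5],[24,9],[30,7],[32,0],[41,10],[44,16],[50,0]]
[[5,5],[24,9],[30,7],[32,0],[41,10],[44,16],[50,0]]
[[0,5],[24,9],[30,7],[32,0],[41,10],[44,16],[50,0]]
[[0,5],[24,9],[30,7],[32,0],[41,10],[44,16],[50,0]]
[[0,5],[5,13],[15,5],[24,9],[30,7],[32,0],[41,10],[44,16],[50,0]]
[[0,5],[5,13],[15,5],[24,9],[30,14],[31,7],[32,0],[41,10],[44,16],[50,0]]
[[0,5],[5,13],[15,5],[24,15],[30,14],[31,7],[32,0],[41,10],[44,16],[50,0]]
[[0,5],[5,13],[15,5],[24,15],[30,14],[31,7],[32,0],[33,1],[35,0],[41,10],[44,16],[50,0]]
[[0,5],[5,13],[15,5],[24,15],[30,14],[31,7],[32,0],[33,5],[40,0],[41,10],[44,16],[50,0]]
[[0,5],[5,13],[15,5],[24,15],[30,14],[31,7],[32,0],[33,5],[35,6],[41,10],[44,16],[50,0]]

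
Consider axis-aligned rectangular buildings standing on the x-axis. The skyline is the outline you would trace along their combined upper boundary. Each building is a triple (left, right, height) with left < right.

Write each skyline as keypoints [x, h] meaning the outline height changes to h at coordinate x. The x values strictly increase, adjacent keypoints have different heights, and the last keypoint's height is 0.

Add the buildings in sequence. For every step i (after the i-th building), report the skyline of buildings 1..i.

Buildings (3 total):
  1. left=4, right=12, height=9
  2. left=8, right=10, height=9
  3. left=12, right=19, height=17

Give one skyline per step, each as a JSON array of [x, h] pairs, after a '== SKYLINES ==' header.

== SKYLINES ==
[[4,9],[12,0]]
[[4,9],[12,0]]
[[4,9],[12,17],[19,0]]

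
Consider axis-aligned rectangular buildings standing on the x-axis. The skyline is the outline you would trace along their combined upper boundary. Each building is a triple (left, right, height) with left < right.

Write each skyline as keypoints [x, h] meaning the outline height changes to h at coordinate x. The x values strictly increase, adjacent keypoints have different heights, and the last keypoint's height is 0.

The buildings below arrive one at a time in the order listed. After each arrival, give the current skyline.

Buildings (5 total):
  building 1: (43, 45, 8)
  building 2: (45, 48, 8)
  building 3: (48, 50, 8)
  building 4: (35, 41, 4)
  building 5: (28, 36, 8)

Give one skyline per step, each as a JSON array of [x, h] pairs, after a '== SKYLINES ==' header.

== SKYLINES ==
[[43,8],[45,0]]
[[43,8],[48,0]]
[[43,8],[50,0]]
[[35,4],[41,0],[43,8],[50,0]]
[[28,8],[36,4],[41,0],[43,8],[50,0]]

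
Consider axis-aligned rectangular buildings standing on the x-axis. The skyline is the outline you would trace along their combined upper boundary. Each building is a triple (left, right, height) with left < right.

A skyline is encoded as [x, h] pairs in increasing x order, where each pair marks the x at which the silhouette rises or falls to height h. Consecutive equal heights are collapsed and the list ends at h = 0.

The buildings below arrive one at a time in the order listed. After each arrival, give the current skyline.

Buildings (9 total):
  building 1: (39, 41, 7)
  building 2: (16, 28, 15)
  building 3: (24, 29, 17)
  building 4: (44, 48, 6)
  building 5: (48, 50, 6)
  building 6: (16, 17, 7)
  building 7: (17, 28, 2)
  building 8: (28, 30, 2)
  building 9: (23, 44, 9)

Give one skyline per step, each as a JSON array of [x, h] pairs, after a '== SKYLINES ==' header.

== SKYLINES ==
[[39,7],[41,0]]
[[16,15],[28,0],[39,7],[41,0]]
[[16,15],[24,17],[29,0],[39,7],[41,0]]
[[16,15],[24,17],[29,0],[39,7],[41,0],[44,6],[48,0]]
[[16,15],[24,17],[29,0],[39,7],[41,0],[44,6],[50,0]]
[[16,15],[24,17],[29,0],[39,7],[41,0],[44,6],[50,0]]
[[16,15],[24,17],[29,0],[39,7],[41,0],[44,6],[50,0]]
[[16,15],[24,17],[29,2],[30,0],[39,7],[41,0],[44,6],[50,0]]
[[16,15],[24,17],[29,9],[44,6],[50,0]]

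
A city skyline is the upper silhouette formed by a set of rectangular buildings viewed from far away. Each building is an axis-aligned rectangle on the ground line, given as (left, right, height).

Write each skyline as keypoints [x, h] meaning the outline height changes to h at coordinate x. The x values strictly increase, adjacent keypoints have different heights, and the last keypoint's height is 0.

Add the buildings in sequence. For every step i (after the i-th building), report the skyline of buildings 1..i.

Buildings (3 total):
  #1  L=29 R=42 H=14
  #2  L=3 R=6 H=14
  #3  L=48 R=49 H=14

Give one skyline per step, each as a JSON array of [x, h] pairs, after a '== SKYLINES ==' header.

== SKYLINES ==
[[29,14],[42,0]]
[[3,14],[6,0],[29,14],[42,0]]
[[3,14],[6,0],[29,14],[42,0],[48,14],[49,0]]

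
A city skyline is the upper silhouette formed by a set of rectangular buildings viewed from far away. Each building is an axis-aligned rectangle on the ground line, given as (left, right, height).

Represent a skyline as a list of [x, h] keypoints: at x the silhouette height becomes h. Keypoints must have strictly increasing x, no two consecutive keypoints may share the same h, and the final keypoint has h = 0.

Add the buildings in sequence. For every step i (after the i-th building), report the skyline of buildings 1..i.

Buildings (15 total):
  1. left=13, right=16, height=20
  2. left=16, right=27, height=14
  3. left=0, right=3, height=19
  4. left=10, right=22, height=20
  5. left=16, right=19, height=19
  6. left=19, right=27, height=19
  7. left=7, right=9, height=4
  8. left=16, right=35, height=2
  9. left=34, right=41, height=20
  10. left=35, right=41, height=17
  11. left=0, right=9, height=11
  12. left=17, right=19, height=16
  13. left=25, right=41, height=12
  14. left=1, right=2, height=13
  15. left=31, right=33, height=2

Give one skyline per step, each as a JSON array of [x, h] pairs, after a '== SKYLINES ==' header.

== SKYLINES ==
[[13,20],[16,0]]
[[13,20],[16,14],[27,0]]
[[0,19],[3,0],[13,20],[16,14],[27,0]]
[[0,19],[3,0],[10,20],[22,14],[27,0]]
[[0,19],[3,0],[10,20],[22,14],[27,0]]
[[0,19],[3,0],[10,20],[22,19],[27,0]]
[[0,19],[3,0],[7,4],[9,0],[10,20],[22,19],[27,0]]
[[0,19],[3,0],[7,4],[9,0],[10,20],[22,19],[27,2],[35,0]]
[[0,19],[3,0],[7,4],[9,0],[10,20],[22,19],[27,2],[34,20],[41,0]]
[[0,19],[3,0],[7,4],[9,0],[10,20],[22,19],[27,2],[34,20],[41,0]]
[[0,19],[3,11],[9,0],[10,20],[22,19],[27,2],[34,20],[41,0]]
[[0,19],[3,11],[9,0],[10,20],[22,19],[27,2],[34,20],[41,0]]
[[0,19],[3,11],[9,0],[10,20],[22,19],[27,12],[34,20],[41,0]]
[[0,19],[3,11],[9,0],[10,20],[22,19],[27,12],[34,20],[41,0]]
[[0,19],[3,11],[9,0],[10,20],[22,19],[27,12],[34,20],[41,0]]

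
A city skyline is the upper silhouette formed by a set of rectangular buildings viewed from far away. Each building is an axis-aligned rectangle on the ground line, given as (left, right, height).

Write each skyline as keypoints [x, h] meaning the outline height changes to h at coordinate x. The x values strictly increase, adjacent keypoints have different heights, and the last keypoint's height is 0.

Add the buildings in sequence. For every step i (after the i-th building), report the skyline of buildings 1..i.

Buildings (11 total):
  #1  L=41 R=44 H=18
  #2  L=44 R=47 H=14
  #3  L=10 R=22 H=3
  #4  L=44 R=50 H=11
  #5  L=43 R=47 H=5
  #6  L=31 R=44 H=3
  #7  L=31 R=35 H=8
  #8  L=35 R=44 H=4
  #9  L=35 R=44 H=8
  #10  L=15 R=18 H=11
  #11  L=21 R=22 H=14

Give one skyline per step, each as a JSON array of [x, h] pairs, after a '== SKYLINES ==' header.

== SKYLINES ==
[[41,18],[44,0]]
[[41,18],[44,14],[47,0]]
[[10,3],[22,0],[41,18],[44,14],[47,0]]
[[10,3],[22,0],[41,18],[44,14],[47,11],[50,0]]
[[10,3],[22,0],[41,18],[44,14],[47,11],[50,0]]
[[10,3],[22,0],[31,3],[41,18],[44,14],[47,11],[50,0]]
[[10,3],[22,0],[31,8],[35,3],[41,18],[44,14],[47,11],[50,0]]
[[10,3],[22,0],[31,8],[35,4],[41,18],[44,14],[47,11],[50,0]]
[[10,3],[22,0],[31,8],[41,18],[44,14],[47,11],[50,0]]
[[10,3],[15,11],[18,3],[22,0],[31,8],[41,18],[44,14],[47,11],[50,0]]
[[10,3],[15,11],[18,3],[21,14],[22,0],[31,8],[41,18],[44,14],[47,11],[50,0]]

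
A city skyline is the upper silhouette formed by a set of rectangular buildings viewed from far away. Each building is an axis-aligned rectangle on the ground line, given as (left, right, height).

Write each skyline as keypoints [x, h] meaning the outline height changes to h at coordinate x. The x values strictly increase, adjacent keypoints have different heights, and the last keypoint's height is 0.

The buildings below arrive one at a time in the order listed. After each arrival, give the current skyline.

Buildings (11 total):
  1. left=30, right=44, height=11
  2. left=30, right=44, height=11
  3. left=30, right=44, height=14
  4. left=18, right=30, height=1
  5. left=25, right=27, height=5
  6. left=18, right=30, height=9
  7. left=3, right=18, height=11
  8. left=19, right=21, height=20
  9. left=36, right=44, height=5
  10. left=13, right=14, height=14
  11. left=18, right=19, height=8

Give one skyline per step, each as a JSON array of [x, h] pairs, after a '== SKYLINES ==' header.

== SKYLINES ==
[[30,11],[44,0]]
[[30,11],[44,0]]
[[30,14],[44,0]]
[[18,1],[30,14],[44,0]]
[[18,1],[25,5],[27,1],[30,14],[44,0]]
[[18,9],[30,14],[44,0]]
[[3,11],[18,9],[30,14],[44,0]]
[[3,11],[18,9],[19,20],[21,9],[30,14],[44,0]]
[[3,11],[18,9],[19,20],[21,9],[30,14],[44,0]]
[[3,11],[13,14],[14,11],[18,9],[19,20],[21,9],[30,14],[44,0]]
[[3,11],[13,14],[14,11],[18,9],[19,20],[21,9],[30,14],[44,0]]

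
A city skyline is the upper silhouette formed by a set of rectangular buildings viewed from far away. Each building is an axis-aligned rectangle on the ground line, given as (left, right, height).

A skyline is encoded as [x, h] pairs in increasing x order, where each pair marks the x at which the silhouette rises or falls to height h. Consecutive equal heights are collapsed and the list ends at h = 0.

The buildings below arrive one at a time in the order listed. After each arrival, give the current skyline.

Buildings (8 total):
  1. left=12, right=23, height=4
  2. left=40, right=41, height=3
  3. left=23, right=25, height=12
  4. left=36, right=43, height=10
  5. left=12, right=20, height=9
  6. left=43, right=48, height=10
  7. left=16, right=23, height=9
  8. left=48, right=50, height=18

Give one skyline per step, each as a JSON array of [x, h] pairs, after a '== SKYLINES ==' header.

== SKYLINES ==
[[12,4],[23,0]]
[[12,4],[23,0],[40,3],[41,0]]
[[12,4],[23,12],[25,0],[40,3],[41,0]]
[[12,4],[23,12],[25,0],[36,10],[43,0]]
[[12,9],[20,4],[23,12],[25,0],[36,10],[43,0]]
[[12,9],[20,4],[23,12],[25,0],[36,10],[48,0]]
[[12,9],[23,12],[25,0],[36,10],[48,0]]
[[12,9],[23,12],[25,0],[36,10],[48,18],[50,0]]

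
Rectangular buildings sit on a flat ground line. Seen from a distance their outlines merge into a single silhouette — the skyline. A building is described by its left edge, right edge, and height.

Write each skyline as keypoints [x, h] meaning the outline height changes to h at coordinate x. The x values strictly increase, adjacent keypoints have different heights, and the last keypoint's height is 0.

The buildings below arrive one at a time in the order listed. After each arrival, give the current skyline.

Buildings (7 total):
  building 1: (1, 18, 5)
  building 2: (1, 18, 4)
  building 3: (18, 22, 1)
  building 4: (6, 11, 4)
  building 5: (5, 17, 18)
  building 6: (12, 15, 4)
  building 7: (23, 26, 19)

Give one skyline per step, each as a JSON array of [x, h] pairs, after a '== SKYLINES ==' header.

== SKYLINES ==
[[1,5],[18,0]]
[[1,5],[18,0]]
[[1,5],[18,1],[22,0]]
[[1,5],[18,1],[22,0]]
[[1,5],[5,18],[17,5],[18,1],[22,0]]
[[1,5],[5,18],[17,5],[18,1],[22,0]]
[[1,5],[5,18],[17,5],[18,1],[22,0],[23,19],[26,0]]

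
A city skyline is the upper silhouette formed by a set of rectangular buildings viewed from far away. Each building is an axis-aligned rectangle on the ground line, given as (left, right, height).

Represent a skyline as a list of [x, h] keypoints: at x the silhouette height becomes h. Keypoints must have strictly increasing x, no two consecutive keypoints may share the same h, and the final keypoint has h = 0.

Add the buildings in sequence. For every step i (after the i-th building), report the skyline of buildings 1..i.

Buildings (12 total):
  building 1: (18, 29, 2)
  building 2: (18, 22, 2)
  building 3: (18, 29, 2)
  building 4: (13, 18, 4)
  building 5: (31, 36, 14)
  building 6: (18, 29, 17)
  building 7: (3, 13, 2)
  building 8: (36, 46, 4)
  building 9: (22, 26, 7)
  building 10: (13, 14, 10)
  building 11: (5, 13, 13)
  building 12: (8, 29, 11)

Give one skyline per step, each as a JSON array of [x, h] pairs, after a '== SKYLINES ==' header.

== SKYLINES ==
[[18,2],[29,0]]
[[18,2],[29,0]]
[[18,2],[29,0]]
[[13,4],[18,2],[29,0]]
[[13,4],[18,2],[29,0],[31,14],[36,0]]
[[13,4],[18,17],[29,0],[31,14],[36,0]]
[[3,2],[13,4],[18,17],[29,0],[31,14],[36,0]]
[[3,2],[13,4],[18,17],[29,0],[31,14],[36,4],[46,0]]
[[3,2],[13,4],[18,17],[29,0],[31,14],[36,4],[46,0]]
[[3,2],[13,10],[14,4],[18,17],[29,0],[31,14],[36,4],[46,0]]
[[3,2],[5,13],[13,10],[14,4],[18,17],[29,0],[31,14],[36,4],[46,0]]
[[3,2],[5,13],[13,11],[18,17],[29,0],[31,14],[36,4],[46,0]]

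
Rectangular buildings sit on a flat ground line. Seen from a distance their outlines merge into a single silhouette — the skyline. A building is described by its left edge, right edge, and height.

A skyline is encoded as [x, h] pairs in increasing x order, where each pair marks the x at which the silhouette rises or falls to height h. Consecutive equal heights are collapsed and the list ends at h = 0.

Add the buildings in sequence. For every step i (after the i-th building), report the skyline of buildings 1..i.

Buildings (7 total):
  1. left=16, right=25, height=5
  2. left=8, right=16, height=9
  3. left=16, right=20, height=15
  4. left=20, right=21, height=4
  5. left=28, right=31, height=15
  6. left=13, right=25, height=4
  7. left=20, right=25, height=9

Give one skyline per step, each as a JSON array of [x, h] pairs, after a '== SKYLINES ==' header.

== SKYLINES ==
[[16,5],[25,0]]
[[8,9],[16,5],[25,0]]
[[8,9],[16,15],[20,5],[25,0]]
[[8,9],[16,15],[20,5],[25,0]]
[[8,9],[16,15],[20,5],[25,0],[28,15],[31,0]]
[[8,9],[16,15],[20,5],[25,0],[28,15],[31,0]]
[[8,9],[16,15],[20,9],[25,0],[28,15],[31,0]]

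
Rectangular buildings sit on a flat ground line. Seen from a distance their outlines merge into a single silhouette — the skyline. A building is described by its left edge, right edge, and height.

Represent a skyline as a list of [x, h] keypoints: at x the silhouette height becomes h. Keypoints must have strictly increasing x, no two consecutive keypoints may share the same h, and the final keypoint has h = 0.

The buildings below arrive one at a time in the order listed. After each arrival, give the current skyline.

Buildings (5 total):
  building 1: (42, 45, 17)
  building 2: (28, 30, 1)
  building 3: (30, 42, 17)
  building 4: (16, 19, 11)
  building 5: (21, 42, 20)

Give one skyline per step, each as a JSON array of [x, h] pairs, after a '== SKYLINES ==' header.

== SKYLINES ==
[[42,17],[45,0]]
[[28,1],[30,0],[42,17],[45,0]]
[[28,1],[30,17],[45,0]]
[[16,11],[19,0],[28,1],[30,17],[45,0]]
[[16,11],[19,0],[21,20],[42,17],[45,0]]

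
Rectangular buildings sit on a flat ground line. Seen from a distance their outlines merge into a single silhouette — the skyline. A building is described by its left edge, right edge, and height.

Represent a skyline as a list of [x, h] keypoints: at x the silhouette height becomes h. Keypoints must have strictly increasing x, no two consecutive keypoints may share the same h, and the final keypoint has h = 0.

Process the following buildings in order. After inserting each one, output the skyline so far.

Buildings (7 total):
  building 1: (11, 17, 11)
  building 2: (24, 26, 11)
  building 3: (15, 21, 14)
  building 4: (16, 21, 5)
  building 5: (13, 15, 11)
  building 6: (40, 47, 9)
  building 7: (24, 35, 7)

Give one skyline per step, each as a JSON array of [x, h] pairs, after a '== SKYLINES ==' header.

== SKYLINES ==
[[11,11],[17,0]]
[[11,11],[17,0],[24,11],[26,0]]
[[11,11],[15,14],[21,0],[24,11],[26,0]]
[[11,11],[15,14],[21,0],[24,11],[26,0]]
[[11,11],[15,14],[21,0],[24,11],[26,0]]
[[11,11],[15,14],[21,0],[24,11],[26,0],[40,9],[47,0]]
[[11,11],[15,14],[21,0],[24,11],[26,7],[35,0],[40,9],[47,0]]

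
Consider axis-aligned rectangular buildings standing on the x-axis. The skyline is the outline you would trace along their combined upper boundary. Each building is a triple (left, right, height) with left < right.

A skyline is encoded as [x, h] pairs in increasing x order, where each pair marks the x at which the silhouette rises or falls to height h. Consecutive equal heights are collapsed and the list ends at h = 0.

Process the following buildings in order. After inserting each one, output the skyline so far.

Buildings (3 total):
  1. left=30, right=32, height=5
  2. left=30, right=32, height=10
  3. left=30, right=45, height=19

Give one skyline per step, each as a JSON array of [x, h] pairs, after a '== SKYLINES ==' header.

== SKYLINES ==
[[30,5],[32,0]]
[[30,10],[32,0]]
[[30,19],[45,0]]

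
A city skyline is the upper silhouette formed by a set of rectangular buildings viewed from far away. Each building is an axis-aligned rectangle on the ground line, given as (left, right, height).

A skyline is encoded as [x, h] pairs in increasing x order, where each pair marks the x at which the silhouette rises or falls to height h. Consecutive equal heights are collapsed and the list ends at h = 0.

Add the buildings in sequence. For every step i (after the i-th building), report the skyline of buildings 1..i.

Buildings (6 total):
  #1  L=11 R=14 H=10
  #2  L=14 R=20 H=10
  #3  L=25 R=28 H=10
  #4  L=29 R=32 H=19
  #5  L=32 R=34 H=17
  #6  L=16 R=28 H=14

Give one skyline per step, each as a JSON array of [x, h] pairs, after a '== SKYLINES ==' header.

== SKYLINES ==
[[11,10],[14,0]]
[[11,10],[20,0]]
[[11,10],[20,0],[25,10],[28,0]]
[[11,10],[20,0],[25,10],[28,0],[29,19],[32,0]]
[[11,10],[20,0],[25,10],[28,0],[29,19],[32,17],[34,0]]
[[11,10],[16,14],[28,0],[29,19],[32,17],[34,0]]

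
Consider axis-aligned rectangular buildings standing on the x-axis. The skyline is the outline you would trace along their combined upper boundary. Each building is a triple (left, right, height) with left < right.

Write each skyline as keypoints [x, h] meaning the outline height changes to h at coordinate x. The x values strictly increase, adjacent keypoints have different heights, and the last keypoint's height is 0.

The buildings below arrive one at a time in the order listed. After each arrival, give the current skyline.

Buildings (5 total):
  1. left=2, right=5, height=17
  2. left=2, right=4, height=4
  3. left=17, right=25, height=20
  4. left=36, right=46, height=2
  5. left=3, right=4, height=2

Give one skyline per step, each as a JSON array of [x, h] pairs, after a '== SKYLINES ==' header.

== SKYLINES ==
[[2,17],[5,0]]
[[2,17],[5,0]]
[[2,17],[5,0],[17,20],[25,0]]
[[2,17],[5,0],[17,20],[25,0],[36,2],[46,0]]
[[2,17],[5,0],[17,20],[25,0],[36,2],[46,0]]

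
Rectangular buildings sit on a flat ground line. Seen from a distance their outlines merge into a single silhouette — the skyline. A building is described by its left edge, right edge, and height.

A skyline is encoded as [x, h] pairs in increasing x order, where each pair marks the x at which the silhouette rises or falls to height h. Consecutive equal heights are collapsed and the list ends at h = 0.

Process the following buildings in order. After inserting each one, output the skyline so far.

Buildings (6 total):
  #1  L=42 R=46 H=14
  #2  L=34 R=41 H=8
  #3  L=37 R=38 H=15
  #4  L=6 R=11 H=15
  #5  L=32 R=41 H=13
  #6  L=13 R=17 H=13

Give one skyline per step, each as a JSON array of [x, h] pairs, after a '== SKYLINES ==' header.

== SKYLINES ==
[[42,14],[46,0]]
[[34,8],[41,0],[42,14],[46,0]]
[[34,8],[37,15],[38,8],[41,0],[42,14],[46,0]]
[[6,15],[11,0],[34,8],[37,15],[38,8],[41,0],[42,14],[46,0]]
[[6,15],[11,0],[32,13],[37,15],[38,13],[41,0],[42,14],[46,0]]
[[6,15],[11,0],[13,13],[17,0],[32,13],[37,15],[38,13],[41,0],[42,14],[46,0]]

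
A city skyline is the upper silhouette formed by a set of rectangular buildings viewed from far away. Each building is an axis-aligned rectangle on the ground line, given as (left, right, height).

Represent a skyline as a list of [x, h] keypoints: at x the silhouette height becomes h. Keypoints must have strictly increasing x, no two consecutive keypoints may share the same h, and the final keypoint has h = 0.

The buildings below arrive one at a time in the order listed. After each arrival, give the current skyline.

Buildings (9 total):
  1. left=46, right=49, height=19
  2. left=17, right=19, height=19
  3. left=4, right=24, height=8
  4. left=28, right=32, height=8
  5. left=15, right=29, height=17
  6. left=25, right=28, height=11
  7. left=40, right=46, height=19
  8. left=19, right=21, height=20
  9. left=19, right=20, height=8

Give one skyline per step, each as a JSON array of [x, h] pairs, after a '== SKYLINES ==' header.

== SKYLINES ==
[[46,19],[49,0]]
[[17,19],[19,0],[46,19],[49,0]]
[[4,8],[17,19],[19,8],[24,0],[46,19],[49,0]]
[[4,8],[17,19],[19,8],[24,0],[28,8],[32,0],[46,19],[49,0]]
[[4,8],[15,17],[17,19],[19,17],[29,8],[32,0],[46,19],[49,0]]
[[4,8],[15,17],[17,19],[19,17],[29,8],[32,0],[46,19],[49,0]]
[[4,8],[15,17],[17,19],[19,17],[29,8],[32,0],[40,19],[49,0]]
[[4,8],[15,17],[17,19],[19,20],[21,17],[29,8],[32,0],[40,19],[49,0]]
[[4,8],[15,17],[17,19],[19,20],[21,17],[29,8],[32,0],[40,19],[49,0]]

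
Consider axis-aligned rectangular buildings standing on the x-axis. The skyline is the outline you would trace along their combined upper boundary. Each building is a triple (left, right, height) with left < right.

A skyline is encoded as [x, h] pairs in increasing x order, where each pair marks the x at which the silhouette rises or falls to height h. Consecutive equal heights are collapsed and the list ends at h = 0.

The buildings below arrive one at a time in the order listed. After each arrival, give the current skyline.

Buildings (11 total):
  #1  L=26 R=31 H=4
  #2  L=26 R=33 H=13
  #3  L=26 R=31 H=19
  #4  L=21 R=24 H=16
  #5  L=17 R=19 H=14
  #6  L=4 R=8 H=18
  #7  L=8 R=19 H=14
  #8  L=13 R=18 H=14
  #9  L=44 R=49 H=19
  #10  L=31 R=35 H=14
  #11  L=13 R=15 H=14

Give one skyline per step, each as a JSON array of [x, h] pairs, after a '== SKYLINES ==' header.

== SKYLINES ==
[[26,4],[31,0]]
[[26,13],[33,0]]
[[26,19],[31,13],[33,0]]
[[21,16],[24,0],[26,19],[31,13],[33,0]]
[[17,14],[19,0],[21,16],[24,0],[26,19],[31,13],[33,0]]
[[4,18],[8,0],[17,14],[19,0],[21,16],[24,0],[26,19],[31,13],[33,0]]
[[4,18],[8,14],[19,0],[21,16],[24,0],[26,19],[31,13],[33,0]]
[[4,18],[8,14],[19,0],[21,16],[24,0],[26,19],[31,13],[33,0]]
[[4,18],[8,14],[19,0],[21,16],[24,0],[26,19],[31,13],[33,0],[44,19],[49,0]]
[[4,18],[8,14],[19,0],[21,16],[24,0],[26,19],[31,14],[35,0],[44,19],[49,0]]
[[4,18],[8,14],[19,0],[21,16],[24,0],[26,19],[31,14],[35,0],[44,19],[49,0]]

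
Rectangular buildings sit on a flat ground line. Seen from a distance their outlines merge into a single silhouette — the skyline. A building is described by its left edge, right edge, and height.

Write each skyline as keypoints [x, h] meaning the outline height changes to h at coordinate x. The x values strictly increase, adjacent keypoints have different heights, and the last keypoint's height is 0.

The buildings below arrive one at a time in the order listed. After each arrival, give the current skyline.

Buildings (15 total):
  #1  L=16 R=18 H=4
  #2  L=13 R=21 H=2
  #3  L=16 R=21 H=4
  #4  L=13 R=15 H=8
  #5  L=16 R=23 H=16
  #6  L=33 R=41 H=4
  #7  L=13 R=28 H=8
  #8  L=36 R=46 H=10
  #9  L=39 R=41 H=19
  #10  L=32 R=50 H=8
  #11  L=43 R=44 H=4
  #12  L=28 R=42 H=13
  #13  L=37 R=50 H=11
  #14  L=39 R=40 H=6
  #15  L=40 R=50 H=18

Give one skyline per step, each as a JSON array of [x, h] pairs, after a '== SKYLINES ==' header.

== SKYLINES ==
[[16,4],[18,0]]
[[13,2],[16,4],[18,2],[21,0]]
[[13,2],[16,4],[21,0]]
[[13,8],[15,2],[16,4],[21,0]]
[[13,8],[15,2],[16,16],[23,0]]
[[13,8],[15,2],[16,16],[23,0],[33,4],[41,0]]
[[13,8],[16,16],[23,8],[28,0],[33,4],[41,0]]
[[13,8],[16,16],[23,8],[28,0],[33,4],[36,10],[46,0]]
[[13,8],[16,16],[23,8],[28,0],[33,4],[36,10],[39,19],[41,10],[46,0]]
[[13,8],[16,16],[23,8],[28,0],[32,8],[36,10],[39,19],[41,10],[46,8],[50,0]]
[[13,8],[16,16],[23,8],[28,0],[32,8],[36,10],[39,19],[41,10],[46,8],[50,0]]
[[13,8],[16,16],[23,8],[28,13],[39,19],[41,13],[42,10],[46,8],[50,0]]
[[13,8],[16,16],[23,8],[28,13],[39,19],[41,13],[42,11],[50,0]]
[[13,8],[16,16],[23,8],[28,13],[39,19],[41,13],[42,11],[50,0]]
[[13,8],[16,16],[23,8],[28,13],[39,19],[41,18],[50,0]]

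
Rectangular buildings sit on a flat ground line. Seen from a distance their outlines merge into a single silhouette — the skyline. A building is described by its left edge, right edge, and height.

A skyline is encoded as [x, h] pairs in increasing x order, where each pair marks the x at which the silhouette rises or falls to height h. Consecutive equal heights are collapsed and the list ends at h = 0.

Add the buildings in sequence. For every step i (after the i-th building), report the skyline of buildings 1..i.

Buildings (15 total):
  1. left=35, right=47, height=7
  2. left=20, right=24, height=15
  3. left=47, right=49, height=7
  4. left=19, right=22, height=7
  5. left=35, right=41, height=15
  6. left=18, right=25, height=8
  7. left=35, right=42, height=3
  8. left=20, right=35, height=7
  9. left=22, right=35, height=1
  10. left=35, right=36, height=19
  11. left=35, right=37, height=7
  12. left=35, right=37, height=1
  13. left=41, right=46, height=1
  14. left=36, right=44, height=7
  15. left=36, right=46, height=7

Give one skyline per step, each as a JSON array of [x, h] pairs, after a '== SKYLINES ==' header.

== SKYLINES ==
[[35,7],[47,0]]
[[20,15],[24,0],[35,7],[47,0]]
[[20,15],[24,0],[35,7],[49,0]]
[[19,7],[20,15],[24,0],[35,7],[49,0]]
[[19,7],[20,15],[24,0],[35,15],[41,7],[49,0]]
[[18,8],[20,15],[24,8],[25,0],[35,15],[41,7],[49,0]]
[[18,8],[20,15],[24,8],[25,0],[35,15],[41,7],[49,0]]
[[18,8],[20,15],[24,8],[25,7],[35,15],[41,7],[49,0]]
[[18,8],[20,15],[24,8],[25,7],[35,15],[41,7],[49,0]]
[[18,8],[20,15],[24,8],[25,7],[35,19],[36,15],[41,7],[49,0]]
[[18,8],[20,15],[24,8],[25,7],[35,19],[36,15],[41,7],[49,0]]
[[18,8],[20,15],[24,8],[25,7],[35,19],[36,15],[41,7],[49,0]]
[[18,8],[20,15],[24,8],[25,7],[35,19],[36,15],[41,7],[49,0]]
[[18,8],[20,15],[24,8],[25,7],[35,19],[36,15],[41,7],[49,0]]
[[18,8],[20,15],[24,8],[25,7],[35,19],[36,15],[41,7],[49,0]]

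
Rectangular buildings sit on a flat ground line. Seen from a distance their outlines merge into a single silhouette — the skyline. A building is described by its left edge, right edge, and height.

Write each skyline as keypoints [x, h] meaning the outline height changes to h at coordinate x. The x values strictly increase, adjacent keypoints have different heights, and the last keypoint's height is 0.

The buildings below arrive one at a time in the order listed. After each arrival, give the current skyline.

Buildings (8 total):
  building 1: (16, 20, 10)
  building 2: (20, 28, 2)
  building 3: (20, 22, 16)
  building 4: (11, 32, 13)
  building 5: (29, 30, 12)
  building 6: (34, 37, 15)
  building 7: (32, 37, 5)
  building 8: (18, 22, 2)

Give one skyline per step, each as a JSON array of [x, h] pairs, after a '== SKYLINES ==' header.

== SKYLINES ==
[[16,10],[20,0]]
[[16,10],[20,2],[28,0]]
[[16,10],[20,16],[22,2],[28,0]]
[[11,13],[20,16],[22,13],[32,0]]
[[11,13],[20,16],[22,13],[32,0]]
[[11,13],[20,16],[22,13],[32,0],[34,15],[37,0]]
[[11,13],[20,16],[22,13],[32,5],[34,15],[37,0]]
[[11,13],[20,16],[22,13],[32,5],[34,15],[37,0]]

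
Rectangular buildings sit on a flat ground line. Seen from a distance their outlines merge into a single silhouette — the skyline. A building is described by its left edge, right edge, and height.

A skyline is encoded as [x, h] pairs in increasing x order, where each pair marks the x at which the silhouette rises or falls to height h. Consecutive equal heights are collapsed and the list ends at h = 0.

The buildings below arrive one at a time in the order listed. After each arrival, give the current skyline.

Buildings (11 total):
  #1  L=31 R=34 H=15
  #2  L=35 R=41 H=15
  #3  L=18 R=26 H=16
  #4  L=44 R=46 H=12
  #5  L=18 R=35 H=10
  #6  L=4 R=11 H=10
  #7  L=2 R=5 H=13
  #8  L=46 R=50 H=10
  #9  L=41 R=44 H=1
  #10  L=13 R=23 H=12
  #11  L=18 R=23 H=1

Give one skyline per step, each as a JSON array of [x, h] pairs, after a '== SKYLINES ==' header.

== SKYLINES ==
[[31,15],[34,0]]
[[31,15],[34,0],[35,15],[41,0]]
[[18,16],[26,0],[31,15],[34,0],[35,15],[41,0]]
[[18,16],[26,0],[31,15],[34,0],[35,15],[41,0],[44,12],[46,0]]
[[18,16],[26,10],[31,15],[34,10],[35,15],[41,0],[44,12],[46,0]]
[[4,10],[11,0],[18,16],[26,10],[31,15],[34,10],[35,15],[41,0],[44,12],[46,0]]
[[2,13],[5,10],[11,0],[18,16],[26,10],[31,15],[34,10],[35,15],[41,0],[44,12],[46,0]]
[[2,13],[5,10],[11,0],[18,16],[26,10],[31,15],[34,10],[35,15],[41,0],[44,12],[46,10],[50,0]]
[[2,13],[5,10],[11,0],[18,16],[26,10],[31,15],[34,10],[35,15],[41,1],[44,12],[46,10],[50,0]]
[[2,13],[5,10],[11,0],[13,12],[18,16],[26,10],[31,15],[34,10],[35,15],[41,1],[44,12],[46,10],[50,0]]
[[2,13],[5,10],[11,0],[13,12],[18,16],[26,10],[31,15],[34,10],[35,15],[41,1],[44,12],[46,10],[50,0]]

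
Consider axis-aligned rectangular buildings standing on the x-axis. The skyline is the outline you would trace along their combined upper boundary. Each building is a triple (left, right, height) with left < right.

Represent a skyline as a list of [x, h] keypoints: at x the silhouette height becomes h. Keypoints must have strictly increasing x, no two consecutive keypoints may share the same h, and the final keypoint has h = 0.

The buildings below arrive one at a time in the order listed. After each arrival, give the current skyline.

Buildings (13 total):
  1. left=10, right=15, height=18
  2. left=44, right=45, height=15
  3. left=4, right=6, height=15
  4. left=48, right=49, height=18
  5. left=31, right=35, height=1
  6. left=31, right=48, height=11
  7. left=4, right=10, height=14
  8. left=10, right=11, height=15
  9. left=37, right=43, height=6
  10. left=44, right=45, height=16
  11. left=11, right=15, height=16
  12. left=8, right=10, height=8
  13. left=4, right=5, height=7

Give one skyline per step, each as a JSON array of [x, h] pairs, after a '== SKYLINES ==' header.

== SKYLINES ==
[[10,18],[15,0]]
[[10,18],[15,0],[44,15],[45,0]]
[[4,15],[6,0],[10,18],[15,0],[44,15],[45,0]]
[[4,15],[6,0],[10,18],[15,0],[44,15],[45,0],[48,18],[49,0]]
[[4,15],[6,0],[10,18],[15,0],[31,1],[35,0],[44,15],[45,0],[48,18],[49,0]]
[[4,15],[6,0],[10,18],[15,0],[31,11],[44,15],[45,11],[48,18],[49,0]]
[[4,15],[6,14],[10,18],[15,0],[31,11],[44,15],[45,11],[48,18],[49,0]]
[[4,15],[6,14],[10,18],[15,0],[31,11],[44,15],[45,11],[48,18],[49,0]]
[[4,15],[6,14],[10,18],[15,0],[31,11],[44,15],[45,11],[48,18],[49,0]]
[[4,15],[6,14],[10,18],[15,0],[31,11],[44,16],[45,11],[48,18],[49,0]]
[[4,15],[6,14],[10,18],[15,0],[31,11],[44,16],[45,11],[48,18],[49,0]]
[[4,15],[6,14],[10,18],[15,0],[31,11],[44,16],[45,11],[48,18],[49,0]]
[[4,15],[6,14],[10,18],[15,0],[31,11],[44,16],[45,11],[48,18],[49,0]]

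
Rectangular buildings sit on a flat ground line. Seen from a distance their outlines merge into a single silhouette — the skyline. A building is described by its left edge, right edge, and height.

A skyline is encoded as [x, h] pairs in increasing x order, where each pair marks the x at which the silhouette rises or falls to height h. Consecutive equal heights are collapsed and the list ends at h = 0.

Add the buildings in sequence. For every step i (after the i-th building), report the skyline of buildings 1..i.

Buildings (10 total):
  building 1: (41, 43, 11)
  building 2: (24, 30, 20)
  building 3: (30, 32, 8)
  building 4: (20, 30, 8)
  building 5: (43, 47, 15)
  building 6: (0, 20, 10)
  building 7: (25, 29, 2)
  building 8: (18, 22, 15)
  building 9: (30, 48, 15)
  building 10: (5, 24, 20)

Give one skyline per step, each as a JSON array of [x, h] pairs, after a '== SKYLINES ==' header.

== SKYLINES ==
[[41,11],[43,0]]
[[24,20],[30,0],[41,11],[43,0]]
[[24,20],[30,8],[32,0],[41,11],[43,0]]
[[20,8],[24,20],[30,8],[32,0],[41,11],[43,0]]
[[20,8],[24,20],[30,8],[32,0],[41,11],[43,15],[47,0]]
[[0,10],[20,8],[24,20],[30,8],[32,0],[41,11],[43,15],[47,0]]
[[0,10],[20,8],[24,20],[30,8],[32,0],[41,11],[43,15],[47,0]]
[[0,10],[18,15],[22,8],[24,20],[30,8],[32,0],[41,11],[43,15],[47,0]]
[[0,10],[18,15],[22,8],[24,20],[30,15],[48,0]]
[[0,10],[5,20],[30,15],[48,0]]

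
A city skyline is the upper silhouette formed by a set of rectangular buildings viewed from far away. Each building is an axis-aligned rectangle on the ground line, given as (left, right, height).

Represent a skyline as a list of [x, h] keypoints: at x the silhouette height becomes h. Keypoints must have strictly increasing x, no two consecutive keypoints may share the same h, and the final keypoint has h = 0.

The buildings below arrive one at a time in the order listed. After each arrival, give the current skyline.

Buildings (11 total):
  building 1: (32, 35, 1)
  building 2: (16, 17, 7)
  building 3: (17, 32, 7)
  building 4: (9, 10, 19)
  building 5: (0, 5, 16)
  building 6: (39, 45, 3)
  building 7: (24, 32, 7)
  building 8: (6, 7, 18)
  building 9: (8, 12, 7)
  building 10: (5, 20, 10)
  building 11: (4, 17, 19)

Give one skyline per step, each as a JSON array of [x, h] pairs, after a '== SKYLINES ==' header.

== SKYLINES ==
[[32,1],[35,0]]
[[16,7],[17,0],[32,1],[35,0]]
[[16,7],[32,1],[35,0]]
[[9,19],[10,0],[16,7],[32,1],[35,0]]
[[0,16],[5,0],[9,19],[10,0],[16,7],[32,1],[35,0]]
[[0,16],[5,0],[9,19],[10,0],[16,7],[32,1],[35,0],[39,3],[45,0]]
[[0,16],[5,0],[9,19],[10,0],[16,7],[32,1],[35,0],[39,3],[45,0]]
[[0,16],[5,0],[6,18],[7,0],[9,19],[10,0],[16,7],[32,1],[35,0],[39,3],[45,0]]
[[0,16],[5,0],[6,18],[7,0],[8,7],[9,19],[10,7],[12,0],[16,7],[32,1],[35,0],[39,3],[45,0]]
[[0,16],[5,10],[6,18],[7,10],[9,19],[10,10],[20,7],[32,1],[35,0],[39,3],[45,0]]
[[0,16],[4,19],[17,10],[20,7],[32,1],[35,0],[39,3],[45,0]]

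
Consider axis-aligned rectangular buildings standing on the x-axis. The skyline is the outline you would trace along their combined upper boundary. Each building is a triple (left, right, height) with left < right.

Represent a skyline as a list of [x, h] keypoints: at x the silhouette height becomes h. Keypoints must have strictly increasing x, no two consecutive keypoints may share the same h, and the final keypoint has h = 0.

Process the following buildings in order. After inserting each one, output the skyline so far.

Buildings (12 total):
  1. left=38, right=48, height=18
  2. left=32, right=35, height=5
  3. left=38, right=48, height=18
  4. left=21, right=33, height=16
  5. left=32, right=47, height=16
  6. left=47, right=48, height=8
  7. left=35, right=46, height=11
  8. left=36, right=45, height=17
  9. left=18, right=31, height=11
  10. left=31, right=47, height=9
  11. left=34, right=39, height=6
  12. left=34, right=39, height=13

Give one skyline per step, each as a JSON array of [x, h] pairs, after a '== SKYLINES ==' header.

== SKYLINES ==
[[38,18],[48,0]]
[[32,5],[35,0],[38,18],[48,0]]
[[32,5],[35,0],[38,18],[48,0]]
[[21,16],[33,5],[35,0],[38,18],[48,0]]
[[21,16],[38,18],[48,0]]
[[21,16],[38,18],[48,0]]
[[21,16],[38,18],[48,0]]
[[21,16],[36,17],[38,18],[48,0]]
[[18,11],[21,16],[36,17],[38,18],[48,0]]
[[18,11],[21,16],[36,17],[38,18],[48,0]]
[[18,11],[21,16],[36,17],[38,18],[48,0]]
[[18,11],[21,16],[36,17],[38,18],[48,0]]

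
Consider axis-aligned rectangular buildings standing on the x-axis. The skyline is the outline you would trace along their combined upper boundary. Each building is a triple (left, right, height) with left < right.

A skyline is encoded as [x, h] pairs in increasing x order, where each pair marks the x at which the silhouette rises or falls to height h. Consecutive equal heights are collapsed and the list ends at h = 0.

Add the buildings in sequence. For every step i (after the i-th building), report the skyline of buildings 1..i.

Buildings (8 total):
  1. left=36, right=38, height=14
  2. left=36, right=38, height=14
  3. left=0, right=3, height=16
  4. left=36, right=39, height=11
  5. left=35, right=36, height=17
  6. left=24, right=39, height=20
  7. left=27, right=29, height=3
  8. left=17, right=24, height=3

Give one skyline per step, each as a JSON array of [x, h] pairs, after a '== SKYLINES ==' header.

== SKYLINES ==
[[36,14],[38,0]]
[[36,14],[38,0]]
[[0,16],[3,0],[36,14],[38,0]]
[[0,16],[3,0],[36,14],[38,11],[39,0]]
[[0,16],[3,0],[35,17],[36,14],[38,11],[39,0]]
[[0,16],[3,0],[24,20],[39,0]]
[[0,16],[3,0],[24,20],[39,0]]
[[0,16],[3,0],[17,3],[24,20],[39,0]]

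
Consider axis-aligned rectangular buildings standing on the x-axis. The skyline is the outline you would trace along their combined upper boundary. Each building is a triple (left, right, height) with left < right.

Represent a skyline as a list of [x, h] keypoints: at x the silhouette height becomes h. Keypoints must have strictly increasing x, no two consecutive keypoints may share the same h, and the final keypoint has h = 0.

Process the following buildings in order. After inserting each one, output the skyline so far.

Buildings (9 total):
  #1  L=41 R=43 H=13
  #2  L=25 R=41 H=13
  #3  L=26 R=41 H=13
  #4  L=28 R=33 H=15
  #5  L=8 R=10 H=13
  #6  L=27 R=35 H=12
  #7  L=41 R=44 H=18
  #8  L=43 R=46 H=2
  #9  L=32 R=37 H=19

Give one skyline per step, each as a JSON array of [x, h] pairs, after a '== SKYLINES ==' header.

== SKYLINES ==
[[41,13],[43,0]]
[[25,13],[43,0]]
[[25,13],[43,0]]
[[25,13],[28,15],[33,13],[43,0]]
[[8,13],[10,0],[25,13],[28,15],[33,13],[43,0]]
[[8,13],[10,0],[25,13],[28,15],[33,13],[43,0]]
[[8,13],[10,0],[25,13],[28,15],[33,13],[41,18],[44,0]]
[[8,13],[10,0],[25,13],[28,15],[33,13],[41,18],[44,2],[46,0]]
[[8,13],[10,0],[25,13],[28,15],[32,19],[37,13],[41,18],[44,2],[46,0]]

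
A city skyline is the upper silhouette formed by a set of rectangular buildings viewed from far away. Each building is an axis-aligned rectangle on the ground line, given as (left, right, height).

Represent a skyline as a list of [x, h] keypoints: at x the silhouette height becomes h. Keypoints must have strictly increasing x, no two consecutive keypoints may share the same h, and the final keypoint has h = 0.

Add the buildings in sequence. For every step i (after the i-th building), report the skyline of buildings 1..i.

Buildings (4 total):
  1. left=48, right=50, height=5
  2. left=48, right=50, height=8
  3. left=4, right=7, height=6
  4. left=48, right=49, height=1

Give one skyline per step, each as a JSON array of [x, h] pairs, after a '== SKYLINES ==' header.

== SKYLINES ==
[[48,5],[50,0]]
[[48,8],[50,0]]
[[4,6],[7,0],[48,8],[50,0]]
[[4,6],[7,0],[48,8],[50,0]]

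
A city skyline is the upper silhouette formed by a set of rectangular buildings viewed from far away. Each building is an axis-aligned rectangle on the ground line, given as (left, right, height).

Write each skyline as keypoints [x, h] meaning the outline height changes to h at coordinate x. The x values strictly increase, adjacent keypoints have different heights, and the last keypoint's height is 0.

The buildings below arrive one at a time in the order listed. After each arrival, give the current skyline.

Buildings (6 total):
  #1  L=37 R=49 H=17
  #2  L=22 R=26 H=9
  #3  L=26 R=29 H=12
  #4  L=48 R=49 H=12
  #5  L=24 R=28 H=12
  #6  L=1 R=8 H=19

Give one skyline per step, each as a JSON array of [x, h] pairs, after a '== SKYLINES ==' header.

== SKYLINES ==
[[37,17],[49,0]]
[[22,9],[26,0],[37,17],[49,0]]
[[22,9],[26,12],[29,0],[37,17],[49,0]]
[[22,9],[26,12],[29,0],[37,17],[49,0]]
[[22,9],[24,12],[29,0],[37,17],[49,0]]
[[1,19],[8,0],[22,9],[24,12],[29,0],[37,17],[49,0]]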